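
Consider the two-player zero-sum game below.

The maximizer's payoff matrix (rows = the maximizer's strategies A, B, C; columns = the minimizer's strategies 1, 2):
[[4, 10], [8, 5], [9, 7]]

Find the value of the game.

31/4

Row B is strictly dominated by row C, so the maximizer never plays it.
The remaining 2×2 game on (A, C) × (1, 2) has no saddle point. Let the maximizer play A with probability p; indifference gives 4p + 9(1−p) = 10p + 7(1−p), so p = 1/4.
Similarly the minimizer's optimal q on 1 is 3/8, and the value is 4·(3/8) + (10)·(5/8) = 31/4.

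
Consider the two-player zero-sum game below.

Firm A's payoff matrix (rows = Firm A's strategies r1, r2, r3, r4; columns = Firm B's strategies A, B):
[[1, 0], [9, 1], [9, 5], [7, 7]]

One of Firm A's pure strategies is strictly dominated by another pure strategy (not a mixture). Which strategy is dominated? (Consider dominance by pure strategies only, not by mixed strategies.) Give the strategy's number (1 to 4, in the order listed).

1

Compare r1 with r2: 9 > 1, 1 > 0.
So r2 strictly dominates r1 for Firm A; r1 is strictly dominated.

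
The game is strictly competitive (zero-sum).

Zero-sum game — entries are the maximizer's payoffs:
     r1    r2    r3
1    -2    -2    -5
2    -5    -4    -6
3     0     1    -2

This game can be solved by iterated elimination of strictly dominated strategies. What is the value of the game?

-2

Column r1 is strictly dominated by r3 for the minimizer (-5<-2, -6<-5, -2<0); eliminate r1.
Row 2 is strictly dominated by row 1 (-2>-4, -5>-6); eliminate 2.
Column r2 is strictly dominated by r3 for the minimizer (-5<-2, -2<1); eliminate r2.
Row 1 is strictly dominated by row 3 (-2>-5); eliminate 1.
Only (3, r3) remains, with payoff -2.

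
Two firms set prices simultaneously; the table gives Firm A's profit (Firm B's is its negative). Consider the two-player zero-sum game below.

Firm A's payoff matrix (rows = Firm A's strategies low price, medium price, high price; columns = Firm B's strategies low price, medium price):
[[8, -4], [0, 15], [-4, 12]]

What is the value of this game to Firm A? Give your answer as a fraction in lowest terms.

Row high price is strictly dominated by row medium price, so Firm A never plays it.
The remaining 2×2 game on (low price, medium price) × (low price, medium price) has no saddle point. Let Firm A play low price with probability p; indifference gives 8p = −4p + 15(1−p), so p = 5/9.
Similarly Firm B's optimal q on low price is 19/27, and the value is 8·(19/27) + (-4)·(8/27) = 40/9.

40/9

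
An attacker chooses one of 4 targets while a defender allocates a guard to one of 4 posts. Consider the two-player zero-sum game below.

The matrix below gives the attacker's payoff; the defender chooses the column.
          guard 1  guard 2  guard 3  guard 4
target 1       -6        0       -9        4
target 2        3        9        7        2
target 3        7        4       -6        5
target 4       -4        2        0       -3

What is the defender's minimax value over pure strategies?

5

The worst case (largest entry) in each column is guard 1: 7, guard 2: 9, guard 3: 7, guard 4: 5.
The best (smallest) of these is 5.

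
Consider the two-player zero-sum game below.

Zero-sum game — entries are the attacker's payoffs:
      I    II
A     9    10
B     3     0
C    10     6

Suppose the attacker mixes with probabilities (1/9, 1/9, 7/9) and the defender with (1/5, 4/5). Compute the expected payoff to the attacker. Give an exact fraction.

Against (1/5, 4/5), each row's expected payoff is A: 49/5; B: 3/5; C: 34/5.
Taking the (1/9, 1/9, 7/9)-weighted average: (1/9)·(49/5) + (1/9)·(3/5) + (7/9)·(34/5) = 58/9.

58/9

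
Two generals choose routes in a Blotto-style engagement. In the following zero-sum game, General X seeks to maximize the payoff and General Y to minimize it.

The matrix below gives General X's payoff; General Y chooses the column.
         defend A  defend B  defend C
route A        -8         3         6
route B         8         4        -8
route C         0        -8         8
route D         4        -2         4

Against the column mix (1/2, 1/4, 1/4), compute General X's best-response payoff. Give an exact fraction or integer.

3

route A: (-8)·(1/2) + (3)·(1/4) + (6)·(1/4) = -7/4.
route B: (8)·(1/2) + (4)·(1/4) + (-8)·(1/4) = 3.
route C: (0)·(1/2) + (-8)·(1/4) + (8)·(1/4) = 0.
route D: (4)·(1/2) + (-2)·(1/4) + (4)·(1/4) = 5/2.
The best pure response is route B with expected payoff 3.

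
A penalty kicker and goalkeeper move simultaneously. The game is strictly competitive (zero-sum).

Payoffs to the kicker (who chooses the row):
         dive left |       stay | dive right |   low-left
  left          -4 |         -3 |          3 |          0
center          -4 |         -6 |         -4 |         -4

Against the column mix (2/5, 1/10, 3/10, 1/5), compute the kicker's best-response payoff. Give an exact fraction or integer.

left: (-4)·(2/5) + (-3)·(1/10) + (3)·(3/10) + (0)·(1/5) = -1.
center: (-4)·(2/5) + (-6)·(1/10) + (-4)·(3/10) + (-4)·(1/5) = -21/5.
The best pure response is left with expected payoff -1.

-1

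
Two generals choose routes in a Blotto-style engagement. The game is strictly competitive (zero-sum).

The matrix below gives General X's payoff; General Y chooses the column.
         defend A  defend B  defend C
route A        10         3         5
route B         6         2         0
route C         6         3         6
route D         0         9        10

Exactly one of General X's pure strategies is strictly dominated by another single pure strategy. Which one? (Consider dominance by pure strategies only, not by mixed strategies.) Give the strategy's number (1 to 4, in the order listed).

Compare route B with route A: 10 > 6, 3 > 2, 5 > 0.
So route A strictly dominates route B for General X; route B is strictly dominated.

2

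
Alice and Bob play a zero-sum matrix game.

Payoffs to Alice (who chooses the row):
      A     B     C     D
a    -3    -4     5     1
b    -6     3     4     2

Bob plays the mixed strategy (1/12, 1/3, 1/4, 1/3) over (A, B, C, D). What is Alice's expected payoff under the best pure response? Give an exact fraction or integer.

13/6

a: (-3)·(1/12) + (-4)·(1/3) + (5)·(1/4) + (1)·(1/3) = 0.
b: (-6)·(1/12) + (3)·(1/3) + (4)·(1/4) + (2)·(1/3) = 13/6.
The best pure response is b with expected payoff 13/6.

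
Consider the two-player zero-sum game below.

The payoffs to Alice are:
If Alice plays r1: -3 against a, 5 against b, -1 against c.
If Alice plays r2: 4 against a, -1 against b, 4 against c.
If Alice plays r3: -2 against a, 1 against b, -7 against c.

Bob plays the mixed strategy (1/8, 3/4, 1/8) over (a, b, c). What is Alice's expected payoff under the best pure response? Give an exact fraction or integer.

13/4

r1: (-3)·(1/8) + (5)·(3/4) + (-1)·(1/8) = 13/4.
r2: (4)·(1/8) + (-1)·(3/4) + (4)·(1/8) = 1/4.
r3: (-2)·(1/8) + (1)·(3/4) + (-7)·(1/8) = -3/8.
The best pure response is r1 with expected payoff 13/4.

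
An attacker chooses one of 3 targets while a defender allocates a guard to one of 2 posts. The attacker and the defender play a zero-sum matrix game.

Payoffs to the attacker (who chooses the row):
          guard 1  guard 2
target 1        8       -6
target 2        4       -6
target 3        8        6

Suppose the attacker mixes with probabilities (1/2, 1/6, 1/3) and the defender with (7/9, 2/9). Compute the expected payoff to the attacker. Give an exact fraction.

Against (7/9, 2/9), each row's expected payoff is target 1: 44/9; target 2: 16/9; target 3: 68/9.
Taking the (1/2, 1/6, 1/3)-weighted average: (1/2)·(44/9) + (1/6)·(16/9) + (1/3)·(68/9) = 142/27.

142/27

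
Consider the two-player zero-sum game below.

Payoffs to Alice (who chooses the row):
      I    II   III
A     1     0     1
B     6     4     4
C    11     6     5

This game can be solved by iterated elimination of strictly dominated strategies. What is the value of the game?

5

Column I is strictly dominated by II for Bob (0<1, 4<6, 6<11); eliminate I.
Row B is strictly dominated by row C (6>4, 5>4); eliminate B.
Row A is strictly dominated by row C (6>0, 5>1); eliminate A.
Column II is strictly dominated by III for Bob (5<6); eliminate II.
Only (C, III) remains, with payoff 5.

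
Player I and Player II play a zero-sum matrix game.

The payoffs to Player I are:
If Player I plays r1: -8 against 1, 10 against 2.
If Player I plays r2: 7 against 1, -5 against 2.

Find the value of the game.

1

Row minima are -8 and -5, so Player I's maximin is -5; column maxima are 7 and 10, so Player II's minimax is 7. These differ, so the equilibrium is in mixed strategies.
Let Player I play r1 with probability p. Player II is indifferent when −8p + 7(1−p) = 10p − 5(1−p), giving p = 2/5.
Let Player II play 1 with probability q. Player I is indifferent when −8q + 10(1−q) = 7q − 5(1−q), giving q = 1/2.
The value is -8·(1/2) + (10)·(1/2) = 1.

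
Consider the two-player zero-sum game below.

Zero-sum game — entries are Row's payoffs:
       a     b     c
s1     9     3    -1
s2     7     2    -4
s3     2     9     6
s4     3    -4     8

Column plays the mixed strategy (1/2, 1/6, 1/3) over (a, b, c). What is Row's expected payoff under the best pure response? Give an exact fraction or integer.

s1: (9)·(1/2) + (3)·(1/6) + (-1)·(1/3) = 14/3.
s2: (7)·(1/2) + (2)·(1/6) + (-4)·(1/3) = 5/2.
s3: (2)·(1/2) + (9)·(1/6) + (6)·(1/3) = 9/2.
s4: (3)·(1/2) + (-4)·(1/6) + (8)·(1/3) = 7/2.
The best pure response is s1 with expected payoff 14/3.

14/3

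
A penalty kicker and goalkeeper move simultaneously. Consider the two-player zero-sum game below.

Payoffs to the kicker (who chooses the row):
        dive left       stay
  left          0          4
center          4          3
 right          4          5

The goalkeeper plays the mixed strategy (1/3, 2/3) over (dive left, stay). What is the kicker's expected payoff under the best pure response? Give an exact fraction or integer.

left: (0)·(1/3) + (4)·(2/3) = 8/3.
center: (4)·(1/3) + (3)·(2/3) = 10/3.
right: (4)·(1/3) + (5)·(2/3) = 14/3.
The best pure response is right with expected payoff 14/3.

14/3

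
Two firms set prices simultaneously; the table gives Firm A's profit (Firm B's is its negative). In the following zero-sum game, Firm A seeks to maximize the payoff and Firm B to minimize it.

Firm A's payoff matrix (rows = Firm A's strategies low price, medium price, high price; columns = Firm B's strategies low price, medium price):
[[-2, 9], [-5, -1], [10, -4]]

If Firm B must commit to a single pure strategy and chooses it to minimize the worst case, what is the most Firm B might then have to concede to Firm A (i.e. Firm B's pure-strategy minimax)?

The worst case (largest entry) in each column is low price: 10, medium price: 9.
The best (smallest) of these is 9.

9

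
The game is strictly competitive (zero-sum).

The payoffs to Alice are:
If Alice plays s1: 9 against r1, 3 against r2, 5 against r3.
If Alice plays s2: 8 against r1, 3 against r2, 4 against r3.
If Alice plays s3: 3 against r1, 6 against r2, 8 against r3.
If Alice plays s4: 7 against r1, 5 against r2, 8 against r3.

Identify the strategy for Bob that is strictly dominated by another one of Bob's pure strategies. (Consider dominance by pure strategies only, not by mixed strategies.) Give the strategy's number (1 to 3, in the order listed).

3

Bob prefers columns that give Alice less. Compare r3 with r2: 3 < 5, 3 < 4, 6 < 8, 5 < 8.
So r2 strictly dominates r3 for Bob; r3 is strictly dominated.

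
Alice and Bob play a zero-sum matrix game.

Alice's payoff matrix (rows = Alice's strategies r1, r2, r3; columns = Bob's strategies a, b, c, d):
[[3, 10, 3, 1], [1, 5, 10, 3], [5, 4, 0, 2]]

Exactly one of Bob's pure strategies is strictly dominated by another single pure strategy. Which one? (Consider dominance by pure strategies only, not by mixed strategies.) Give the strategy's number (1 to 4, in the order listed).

Bob prefers columns that give Alice less. Compare b with d: 1 < 10, 3 < 5, 2 < 4.
So d strictly dominates b for Bob; b is strictly dominated.

2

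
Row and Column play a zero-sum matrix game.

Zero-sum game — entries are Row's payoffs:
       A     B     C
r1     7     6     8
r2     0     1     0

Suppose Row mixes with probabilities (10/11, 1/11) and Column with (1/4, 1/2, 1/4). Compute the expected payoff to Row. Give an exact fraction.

68/11

Against (1/4, 1/2, 1/4), each row's expected payoff is r1: 27/4; r2: 1/2.
Taking the (10/11, 1/11)-weighted average: (10/11)·(27/4) + (1/11)·(1/2) = 68/11.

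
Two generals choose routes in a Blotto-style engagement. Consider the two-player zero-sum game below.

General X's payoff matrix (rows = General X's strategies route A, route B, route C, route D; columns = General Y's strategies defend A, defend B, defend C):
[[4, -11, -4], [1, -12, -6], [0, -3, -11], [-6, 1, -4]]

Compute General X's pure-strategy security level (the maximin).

-6

The worst-case payoff for each row is route A: -11, route B: -12, route C: -11, route D: -6.
The best of these is -6.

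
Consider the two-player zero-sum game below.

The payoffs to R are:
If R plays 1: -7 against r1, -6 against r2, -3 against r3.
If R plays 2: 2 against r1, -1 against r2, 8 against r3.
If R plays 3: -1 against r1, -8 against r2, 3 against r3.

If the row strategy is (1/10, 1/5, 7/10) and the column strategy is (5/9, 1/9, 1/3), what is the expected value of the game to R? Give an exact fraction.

-2/15

Against (5/9, 1/9, 1/3), each row's expected payoff is 1: -50/9; 2: 11/3; 3: -4/9.
Taking the (1/10, 1/5, 7/10)-weighted average: (1/10)·(-50/9) + (1/5)·(11/3) + (7/10)·(-4/9) = -2/15.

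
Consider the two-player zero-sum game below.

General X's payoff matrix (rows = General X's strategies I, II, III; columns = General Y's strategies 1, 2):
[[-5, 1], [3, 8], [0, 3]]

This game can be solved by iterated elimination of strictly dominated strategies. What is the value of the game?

3

Row III is strictly dominated by row II (3>0, 8>3); eliminate III.
Column 2 is strictly dominated by 1 for General Y (-5<1, 3<8); eliminate 2.
Row I is strictly dominated by row II (3>-5); eliminate I.
Only (II, 1) remains, with payoff 3.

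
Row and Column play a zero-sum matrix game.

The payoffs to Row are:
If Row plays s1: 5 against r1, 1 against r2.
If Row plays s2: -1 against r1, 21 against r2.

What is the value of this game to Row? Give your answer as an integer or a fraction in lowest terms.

Row minima are 1 and -1, so Row's maximin is 1; column maxima are 5 and 21, so Column's minimax is 5. These differ, so the equilibrium is in mixed strategies.
Let Row play s1 with probability p. Column is indifferent when 5p − (1−p) = p + 21(1−p), giving p = 11/13.
Let Column play r1 with probability q. Row is indifferent when 5q + (1−q) = −q + 21(1−q), giving q = 10/13.
The value is 5·(10/13) + (1)·(3/13) = 53/13.

53/13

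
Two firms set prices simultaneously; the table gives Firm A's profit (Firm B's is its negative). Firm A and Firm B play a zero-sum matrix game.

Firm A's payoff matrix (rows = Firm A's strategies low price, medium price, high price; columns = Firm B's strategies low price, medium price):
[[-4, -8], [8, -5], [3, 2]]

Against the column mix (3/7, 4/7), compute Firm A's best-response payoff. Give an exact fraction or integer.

17/7

low price: (-4)·(3/7) + (-8)·(4/7) = -44/7.
medium price: (8)·(3/7) + (-5)·(4/7) = 4/7.
high price: (3)·(3/7) + (2)·(4/7) = 17/7.
The best pure response is high price with expected payoff 17/7.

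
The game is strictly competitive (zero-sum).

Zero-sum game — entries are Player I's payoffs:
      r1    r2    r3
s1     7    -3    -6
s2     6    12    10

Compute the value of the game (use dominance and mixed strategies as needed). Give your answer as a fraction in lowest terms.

106/17

Column r2 is strictly dominated by r3 for Player II (it gives Player I more in every row).
The remaining 2×2 game on (s1, s2) × (r1, r3) has no saddle point. Let Player I play s1 with probability p; indifference gives 7p + 6(1−p) = −6p + 10(1−p), so p = 4/17.
Similarly Player II's optimal q on r1 is 16/17, and the value is 7·(16/17) + (-6)·(1/17) = 106/17.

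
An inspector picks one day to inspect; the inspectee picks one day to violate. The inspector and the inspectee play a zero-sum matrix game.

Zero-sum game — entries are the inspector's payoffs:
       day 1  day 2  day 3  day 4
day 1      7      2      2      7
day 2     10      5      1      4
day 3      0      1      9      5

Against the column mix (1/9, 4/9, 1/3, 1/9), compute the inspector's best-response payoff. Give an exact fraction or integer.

day 1: (7)·(1/9) + (2)·(4/9) + (2)·(1/3) + (7)·(1/9) = 28/9.
day 2: (10)·(1/9) + (5)·(4/9) + (1)·(1/3) + (4)·(1/9) = 37/9.
day 3: (0)·(1/9) + (1)·(4/9) + (9)·(1/3) + (5)·(1/9) = 4.
The best pure response is day 2 with expected payoff 37/9.

37/9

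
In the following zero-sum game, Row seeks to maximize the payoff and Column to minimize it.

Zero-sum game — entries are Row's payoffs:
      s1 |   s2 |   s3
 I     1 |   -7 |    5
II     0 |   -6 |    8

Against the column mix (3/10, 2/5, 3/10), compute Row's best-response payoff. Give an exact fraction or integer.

I: (1)·(3/10) + (-7)·(2/5) + (5)·(3/10) = -1.
II: (0)·(3/10) + (-6)·(2/5) + (8)·(3/10) = 0.
The best pure response is II with expected payoff 0.

0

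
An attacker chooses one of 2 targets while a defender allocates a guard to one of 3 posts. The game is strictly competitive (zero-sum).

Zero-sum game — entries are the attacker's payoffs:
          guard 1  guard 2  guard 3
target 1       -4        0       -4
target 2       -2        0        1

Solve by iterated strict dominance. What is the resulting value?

Column guard 2 is strictly dominated by guard 1 for the defender (-4<0, -2<0); eliminate guard 2.
Row target 1 is strictly dominated by row target 2 (-2>-4, 1>-4); eliminate target 1.
Column guard 3 is strictly dominated by guard 1 for the defender (-2<1); eliminate guard 3.
Only (target 2, guard 1) remains, with payoff -2.

-2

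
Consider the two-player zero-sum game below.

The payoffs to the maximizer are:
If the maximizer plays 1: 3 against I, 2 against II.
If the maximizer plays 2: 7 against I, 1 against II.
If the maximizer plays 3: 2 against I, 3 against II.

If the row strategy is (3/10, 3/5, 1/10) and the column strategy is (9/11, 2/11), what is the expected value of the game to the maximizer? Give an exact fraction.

Against (9/11, 2/11), each row's expected payoff is 1: 31/11; 2: 65/11; 3: 24/11.
Taking the (3/10, 3/5, 1/10)-weighted average: (3/10)·(31/11) + (3/5)·(65/11) + (1/10)·(24/11) = 507/110.

507/110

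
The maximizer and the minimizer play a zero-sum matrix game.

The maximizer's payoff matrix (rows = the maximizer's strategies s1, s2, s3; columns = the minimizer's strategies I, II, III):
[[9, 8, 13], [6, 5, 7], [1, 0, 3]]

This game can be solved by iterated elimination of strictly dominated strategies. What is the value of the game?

8

Row s2 is strictly dominated by row s1 (9>6, 8>5, 13>7); eliminate s2.
Column I is strictly dominated by II for the minimizer (8<9, 0<1); eliminate I.
Column III is strictly dominated by II for the minimizer (8<13, 0<3); eliminate III.
Row s3 is strictly dominated by row s1 (8>0); eliminate s3.
Only (s1, II) remains, with payoff 8.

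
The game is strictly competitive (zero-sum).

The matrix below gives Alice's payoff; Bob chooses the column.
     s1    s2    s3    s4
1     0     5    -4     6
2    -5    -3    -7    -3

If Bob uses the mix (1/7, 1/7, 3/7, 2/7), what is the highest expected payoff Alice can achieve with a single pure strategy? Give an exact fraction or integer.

1: (0)·(1/7) + (5)·(1/7) + (-4)·(3/7) + (6)·(2/7) = 5/7.
2: (-5)·(1/7) + (-3)·(1/7) + (-7)·(3/7) + (-3)·(2/7) = -5.
The best pure response is 1 with expected payoff 5/7.

5/7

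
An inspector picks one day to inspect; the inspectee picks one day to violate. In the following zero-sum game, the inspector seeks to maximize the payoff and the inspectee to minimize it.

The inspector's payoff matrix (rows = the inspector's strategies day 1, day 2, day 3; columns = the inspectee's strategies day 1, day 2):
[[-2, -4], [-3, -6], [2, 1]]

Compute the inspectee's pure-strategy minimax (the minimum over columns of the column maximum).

1

The worst case (largest entry) in each column is day 1: 2, day 2: 1.
The best (smallest) of these is 1.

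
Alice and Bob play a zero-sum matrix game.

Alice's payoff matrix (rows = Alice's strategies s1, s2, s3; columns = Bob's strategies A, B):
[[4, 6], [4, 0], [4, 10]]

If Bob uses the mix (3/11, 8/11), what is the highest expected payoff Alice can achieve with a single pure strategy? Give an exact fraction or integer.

92/11

s1: (4)·(3/11) + (6)·(8/11) = 60/11.
s2: (4)·(3/11) + (0)·(8/11) = 12/11.
s3: (4)·(3/11) + (10)·(8/11) = 92/11.
The best pure response is s3 with expected payoff 92/11.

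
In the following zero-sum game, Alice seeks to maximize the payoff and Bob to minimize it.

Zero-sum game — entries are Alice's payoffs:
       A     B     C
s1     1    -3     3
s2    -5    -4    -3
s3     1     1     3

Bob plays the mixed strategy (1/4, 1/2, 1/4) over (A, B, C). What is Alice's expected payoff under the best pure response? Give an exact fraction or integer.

s1: (1)·(1/4) + (-3)·(1/2) + (3)·(1/4) = -1/2.
s2: (-5)·(1/4) + (-4)·(1/2) + (-3)·(1/4) = -4.
s3: (1)·(1/4) + (1)·(1/2) + (3)·(1/4) = 3/2.
The best pure response is s3 with expected payoff 3/2.

3/2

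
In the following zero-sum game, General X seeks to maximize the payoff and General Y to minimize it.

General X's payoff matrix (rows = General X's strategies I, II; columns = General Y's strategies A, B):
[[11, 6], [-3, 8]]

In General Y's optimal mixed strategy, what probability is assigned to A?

Row minima are 6 and -3, so General X's maximin is 6; column maxima are 11 and 8, so General Y's minimax is 8. These differ, so the equilibrium is in mixed strategies.
Let General Y play A with probability q. General X is indifferent when 11q + 6(1−q) = −3q + 8(1−q), giving q = 1/8.

1/8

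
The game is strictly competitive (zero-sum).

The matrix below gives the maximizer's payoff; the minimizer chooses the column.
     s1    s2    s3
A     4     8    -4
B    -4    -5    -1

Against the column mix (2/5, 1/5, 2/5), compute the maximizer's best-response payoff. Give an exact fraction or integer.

8/5

A: (4)·(2/5) + (8)·(1/5) + (-4)·(2/5) = 8/5.
B: (-4)·(2/5) + (-5)·(1/5) + (-1)·(2/5) = -3.
The best pure response is A with expected payoff 8/5.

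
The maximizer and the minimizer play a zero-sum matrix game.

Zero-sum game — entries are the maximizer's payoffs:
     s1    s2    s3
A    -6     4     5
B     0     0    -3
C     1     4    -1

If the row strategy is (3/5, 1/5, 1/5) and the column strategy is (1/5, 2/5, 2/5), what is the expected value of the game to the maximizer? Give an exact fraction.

37/25

Against (1/5, 2/5, 2/5), each row's expected payoff is A: 12/5; B: -6/5; C: 7/5.
Taking the (3/5, 1/5, 1/5)-weighted average: (3/5)·(12/5) + (1/5)·(-6/5) + (1/5)·(7/5) = 37/25.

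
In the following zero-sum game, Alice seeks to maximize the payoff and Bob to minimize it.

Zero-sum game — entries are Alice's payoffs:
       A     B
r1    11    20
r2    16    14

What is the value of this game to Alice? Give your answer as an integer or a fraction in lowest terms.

166/11

Row minima are 11 and 14, so Alice's maximin is 14; column maxima are 16 and 20, so Bob's minimax is 16. These differ, so the equilibrium is in mixed strategies.
Let Alice play r1 with probability p. Bob is indifferent when 11p + 16(1−p) = 20p + 14(1−p), giving p = 2/11.
Let Bob play A with probability q. Alice is indifferent when 11q + 20(1−q) = 16q + 14(1−q), giving q = 6/11.
The value is 11·(6/11) + (20)·(5/11) = 166/11.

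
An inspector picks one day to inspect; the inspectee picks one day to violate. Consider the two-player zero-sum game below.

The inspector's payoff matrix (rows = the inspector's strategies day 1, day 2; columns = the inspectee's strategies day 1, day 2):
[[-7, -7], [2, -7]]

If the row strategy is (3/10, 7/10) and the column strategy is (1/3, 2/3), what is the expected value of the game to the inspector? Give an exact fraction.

-49/10

Against (1/3, 2/3), each row's expected payoff is day 1: -7; day 2: -4.
Taking the (3/10, 7/10)-weighted average: (3/10)·(-7) + (7/10)·(-4) = -49/10.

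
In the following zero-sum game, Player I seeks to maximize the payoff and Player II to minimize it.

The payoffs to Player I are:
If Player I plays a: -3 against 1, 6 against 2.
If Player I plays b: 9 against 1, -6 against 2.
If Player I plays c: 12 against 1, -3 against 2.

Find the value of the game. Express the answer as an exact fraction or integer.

Row b is strictly dominated by row c, so Player I never plays it.
The remaining 2×2 game on (a, c) × (1, 2) has no saddle point. Let Player I play a with probability p; indifference gives −3p + 12(1−p) = 6p − 3(1−p), so p = 5/8.
Similarly Player II's optimal q on 1 is 3/8, and the value is -3·(3/8) + (6)·(5/8) = 21/8.

21/8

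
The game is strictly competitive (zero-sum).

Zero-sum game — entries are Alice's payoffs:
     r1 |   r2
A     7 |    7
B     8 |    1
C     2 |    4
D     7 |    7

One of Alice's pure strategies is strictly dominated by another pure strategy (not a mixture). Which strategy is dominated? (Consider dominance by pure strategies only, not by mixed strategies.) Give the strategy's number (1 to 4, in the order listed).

Compare C with A: 7 > 2, 7 > 4.
So A strictly dominates C for Alice; C is strictly dominated.

3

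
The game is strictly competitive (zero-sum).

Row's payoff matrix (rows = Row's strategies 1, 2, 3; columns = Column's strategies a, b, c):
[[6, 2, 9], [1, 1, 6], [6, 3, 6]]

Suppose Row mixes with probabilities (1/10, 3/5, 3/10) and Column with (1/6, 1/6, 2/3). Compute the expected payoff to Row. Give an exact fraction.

299/60

Against (1/6, 1/6, 2/3), each row's expected payoff is 1: 22/3; 2: 13/3; 3: 11/2.
Taking the (1/10, 3/5, 3/10)-weighted average: (1/10)·(22/3) + (3/5)·(13/3) + (3/10)·(11/2) = 299/60.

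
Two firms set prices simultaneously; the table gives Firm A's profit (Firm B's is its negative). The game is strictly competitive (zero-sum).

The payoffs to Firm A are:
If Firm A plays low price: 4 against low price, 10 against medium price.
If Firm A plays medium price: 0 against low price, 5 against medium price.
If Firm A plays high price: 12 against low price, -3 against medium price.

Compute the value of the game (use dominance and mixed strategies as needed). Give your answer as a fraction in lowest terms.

Row medium price is strictly dominated by row low price, so Firm A never plays it.
The remaining 2×2 game on (low price, high price) × (low price, medium price) has no saddle point. Let Firm A play low price with probability p; indifference gives 4p + 12(1−p) = 10p − 3(1−p), so p = 5/7.
Similarly Firm B's optimal q on low price is 13/21, and the value is 4·(13/21) + (10)·(8/21) = 44/7.

44/7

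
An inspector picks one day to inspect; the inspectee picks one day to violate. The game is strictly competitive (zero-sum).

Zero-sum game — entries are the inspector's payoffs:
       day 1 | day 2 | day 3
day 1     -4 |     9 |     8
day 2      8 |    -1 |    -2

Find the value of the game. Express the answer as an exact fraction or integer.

Column day 2 is strictly dominated by day 3 for the inspectee (it gives the inspector more in every row).
The remaining 2×2 game on (day 1, day 2) × (day 1, day 3) has no saddle point. Let the inspector play day 1 with probability p; indifference gives −4p + 8(1−p) = 8p − 2(1−p), so p = 5/11.
Similarly the inspectee's optimal q on day 1 is 5/11, and the value is -4·(5/11) + (8)·(6/11) = 28/11.

28/11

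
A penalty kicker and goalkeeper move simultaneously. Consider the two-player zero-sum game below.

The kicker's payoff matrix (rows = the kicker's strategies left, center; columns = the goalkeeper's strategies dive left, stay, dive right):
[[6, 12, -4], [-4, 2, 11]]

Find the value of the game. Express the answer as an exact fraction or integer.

2

Column stay is strictly dominated by dive left for the goalkeeper (it gives the kicker more in every row).
The remaining 2×2 game on (left, center) × (dive left, dive right) has no saddle point. Let the kicker play left with probability p; indifference gives 6p − 4(1−p) = −4p + 11(1−p), so p = 3/5.
Similarly the goalkeeper's optimal q on dive left is 3/5, and the value is 6·(3/5) + (-4)·(2/5) = 2.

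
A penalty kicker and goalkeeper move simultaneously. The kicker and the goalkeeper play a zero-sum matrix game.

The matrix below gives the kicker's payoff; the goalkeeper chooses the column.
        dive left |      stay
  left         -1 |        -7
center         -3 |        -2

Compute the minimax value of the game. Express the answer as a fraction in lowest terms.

Row minima are -7 and -3, so the kicker's maximin is -3; column maxima are -1 and -2, so the goalkeeper's minimax is -2. These differ, so the equilibrium is in mixed strategies.
Let the kicker play left with probability p. The goalkeeper is indifferent when −p − 3(1−p) = −7p − 2(1−p), giving p = 1/7.
Let the goalkeeper play dive left with probability q. The kicker is indifferent when −q − 7(1−q) = −3q − 2(1−q), giving q = 5/7.
The value is -1·(5/7) + (-7)·(2/7) = -19/7.

-19/7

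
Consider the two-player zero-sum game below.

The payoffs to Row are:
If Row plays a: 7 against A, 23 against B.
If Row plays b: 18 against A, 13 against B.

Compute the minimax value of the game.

323/21

Row minima are 7 and 13, so Row's maximin is 13; column maxima are 18 and 23, so Column's minimax is 18. These differ, so the equilibrium is in mixed strategies.
Let Row play a with probability p. Column is indifferent when 7p + 18(1−p) = 23p + 13(1−p), giving p = 5/21.
Let Column play A with probability q. Row is indifferent when 7q + 23(1−q) = 18q + 13(1−q), giving q = 10/21.
The value is 7·(10/21) + (23)·(11/21) = 323/21.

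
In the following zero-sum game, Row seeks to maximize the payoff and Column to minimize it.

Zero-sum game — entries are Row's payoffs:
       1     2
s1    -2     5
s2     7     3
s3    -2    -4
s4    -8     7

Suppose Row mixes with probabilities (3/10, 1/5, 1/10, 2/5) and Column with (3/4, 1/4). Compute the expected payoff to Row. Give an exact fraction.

Against (3/4, 1/4), each row's expected payoff is s1: -1/4; s2: 6; s3: -5/2; s4: -17/4.
Taking the (3/10, 1/5, 1/10, 2/5)-weighted average: (3/10)·(-1/4) + (1/5)·(6) + (1/10)·(-5/2) + (2/5)·(-17/4) = -33/40.

-33/40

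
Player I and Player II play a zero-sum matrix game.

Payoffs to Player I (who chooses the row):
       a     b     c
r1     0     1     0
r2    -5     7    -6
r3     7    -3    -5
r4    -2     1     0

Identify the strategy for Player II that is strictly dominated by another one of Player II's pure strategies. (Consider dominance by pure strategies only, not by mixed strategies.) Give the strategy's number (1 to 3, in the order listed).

Player II prefers columns that give Player I less. Compare b with c: 0 < 1, -6 < 7, -5 < -3, 0 < 1.
So c strictly dominates b for Player II; b is strictly dominated.

2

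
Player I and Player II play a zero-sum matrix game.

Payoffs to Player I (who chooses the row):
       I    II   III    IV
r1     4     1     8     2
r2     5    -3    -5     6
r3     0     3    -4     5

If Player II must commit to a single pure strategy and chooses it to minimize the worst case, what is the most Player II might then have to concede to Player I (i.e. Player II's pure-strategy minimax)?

3

The worst case (largest entry) in each column is I: 5, II: 3, III: 8, IV: 6.
The best (smallest) of these is 3.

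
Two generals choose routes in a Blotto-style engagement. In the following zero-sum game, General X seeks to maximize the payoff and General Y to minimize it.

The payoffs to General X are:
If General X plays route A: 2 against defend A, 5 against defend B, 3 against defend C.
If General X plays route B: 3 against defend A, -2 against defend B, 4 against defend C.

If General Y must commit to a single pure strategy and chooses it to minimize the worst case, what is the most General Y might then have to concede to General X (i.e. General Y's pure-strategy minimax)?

The worst case (largest entry) in each column is defend A: 3, defend B: 5, defend C: 4.
The best (smallest) of these is 3.

3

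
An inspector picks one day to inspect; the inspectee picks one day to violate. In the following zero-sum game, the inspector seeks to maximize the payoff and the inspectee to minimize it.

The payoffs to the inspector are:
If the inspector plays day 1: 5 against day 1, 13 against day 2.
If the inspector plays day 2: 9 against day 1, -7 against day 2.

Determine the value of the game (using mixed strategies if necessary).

19/3

Row minima are 5 and -7, so the inspector's maximin is 5; column maxima are 9 and 13, so the inspectee's minimax is 9. These differ, so the equilibrium is in mixed strategies.
Let the inspector play day 1 with probability p. The inspectee is indifferent when 5p + 9(1−p) = 13p − 7(1−p), giving p = 2/3.
Let the inspectee play day 1 with probability q. The inspector is indifferent when 5q + 13(1−q) = 9q − 7(1−q), giving q = 5/6.
The value is 5·(5/6) + (13)·(1/6) = 19/3.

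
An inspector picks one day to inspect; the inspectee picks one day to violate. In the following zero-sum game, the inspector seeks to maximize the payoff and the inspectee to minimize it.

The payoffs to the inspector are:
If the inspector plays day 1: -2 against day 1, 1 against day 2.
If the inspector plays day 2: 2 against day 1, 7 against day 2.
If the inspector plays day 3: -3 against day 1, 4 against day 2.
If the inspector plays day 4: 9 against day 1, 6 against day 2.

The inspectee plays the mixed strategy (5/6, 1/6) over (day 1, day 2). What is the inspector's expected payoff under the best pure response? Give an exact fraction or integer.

17/2

day 1: (-2)·(5/6) + (1)·(1/6) = -3/2.
day 2: (2)·(5/6) + (7)·(1/6) = 17/6.
day 3: (-3)·(5/6) + (4)·(1/6) = -11/6.
day 4: (9)·(5/6) + (6)·(1/6) = 17/2.
The best pure response is day 4 with expected payoff 17/2.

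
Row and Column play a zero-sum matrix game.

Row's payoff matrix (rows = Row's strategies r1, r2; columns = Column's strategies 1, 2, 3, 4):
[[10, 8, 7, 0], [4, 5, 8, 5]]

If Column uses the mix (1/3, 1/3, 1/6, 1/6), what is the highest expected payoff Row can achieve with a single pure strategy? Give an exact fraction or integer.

43/6

r1: (10)·(1/3) + (8)·(1/3) + (7)·(1/6) + (0)·(1/6) = 43/6.
r2: (4)·(1/3) + (5)·(1/3) + (8)·(1/6) + (5)·(1/6) = 31/6.
The best pure response is r1 with expected payoff 43/6.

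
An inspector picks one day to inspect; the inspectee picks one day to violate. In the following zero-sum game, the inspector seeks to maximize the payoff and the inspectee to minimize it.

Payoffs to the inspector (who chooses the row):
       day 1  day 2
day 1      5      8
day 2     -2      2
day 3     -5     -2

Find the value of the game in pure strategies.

5

Row minima: 5, -2, -5 → the inspector's maximin is 5.
Column maxima: 5, 8 → the inspectee's minimax is 5.
They coincide at (day 1, day 1), so the value is 5.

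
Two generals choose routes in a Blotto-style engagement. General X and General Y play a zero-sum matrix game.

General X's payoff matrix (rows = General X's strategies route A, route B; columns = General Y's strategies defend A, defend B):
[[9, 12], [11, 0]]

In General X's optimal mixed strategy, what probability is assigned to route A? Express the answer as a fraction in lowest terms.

11/14

Row minima are 9 and 0, so General X's maximin is 9; column maxima are 11 and 12, so General Y's minimax is 11. These differ, so the equilibrium is in mixed strategies.
Let General X play route A with probability p. General Y is indifferent when 9p + 11(1−p) = 12p, giving p = 11/14.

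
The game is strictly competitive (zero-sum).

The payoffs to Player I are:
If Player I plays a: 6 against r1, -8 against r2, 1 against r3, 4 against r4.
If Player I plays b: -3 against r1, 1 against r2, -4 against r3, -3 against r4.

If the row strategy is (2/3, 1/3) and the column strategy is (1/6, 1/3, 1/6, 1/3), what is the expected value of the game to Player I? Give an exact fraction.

-13/18

Against (1/6, 1/3, 1/6, 1/3), each row's expected payoff is a: -1/6; b: -11/6.
Taking the (2/3, 1/3)-weighted average: (2/3)·(-1/6) + (1/3)·(-11/6) = -13/18.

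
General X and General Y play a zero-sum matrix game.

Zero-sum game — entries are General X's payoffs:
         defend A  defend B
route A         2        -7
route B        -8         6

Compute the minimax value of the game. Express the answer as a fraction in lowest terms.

Row minima are -7 and -8, so General X's maximin is -7; column maxima are 2 and 6, so General Y's minimax is 2. These differ, so the equilibrium is in mixed strategies.
Let General X play route A with probability p. General Y is indifferent when 2p − 8(1−p) = −7p + 6(1−p), giving p = 14/23.
Let General Y play defend A with probability q. General X is indifferent when 2q − 7(1−q) = −8q + 6(1−q), giving q = 13/23.
The value is 2·(13/23) + (-7)·(10/23) = -44/23.

-44/23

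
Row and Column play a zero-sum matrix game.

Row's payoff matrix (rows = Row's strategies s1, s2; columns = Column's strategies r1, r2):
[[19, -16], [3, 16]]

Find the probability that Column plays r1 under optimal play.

Row minima are -16 and 3, so Row's maximin is 3; column maxima are 19 and 16, so Column's minimax is 16. These differ, so the equilibrium is in mixed strategies.
Let Column play r1 with probability q. Row is indifferent when 19q − 16(1−q) = 3q + 16(1−q), giving q = 2/3.

2/3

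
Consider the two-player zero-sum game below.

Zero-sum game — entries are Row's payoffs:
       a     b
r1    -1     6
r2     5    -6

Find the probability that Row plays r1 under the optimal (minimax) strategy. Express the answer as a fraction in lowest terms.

Row minima are -1 and -6, so Row's maximin is -1; column maxima are 5 and 6, so Column's minimax is 5. These differ, so the equilibrium is in mixed strategies.
Let Row play r1 with probability p. Column is indifferent when −p + 5(1−p) = 6p − 6(1−p), giving p = 11/18.

11/18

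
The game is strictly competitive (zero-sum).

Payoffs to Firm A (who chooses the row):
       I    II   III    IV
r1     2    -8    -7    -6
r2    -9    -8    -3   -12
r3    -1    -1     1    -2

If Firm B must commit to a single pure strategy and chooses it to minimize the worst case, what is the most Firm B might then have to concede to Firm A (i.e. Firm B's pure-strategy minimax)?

The worst case (largest entry) in each column is I: 2, II: -1, III: 1, IV: -2.
The best (smallest) of these is -2.

-2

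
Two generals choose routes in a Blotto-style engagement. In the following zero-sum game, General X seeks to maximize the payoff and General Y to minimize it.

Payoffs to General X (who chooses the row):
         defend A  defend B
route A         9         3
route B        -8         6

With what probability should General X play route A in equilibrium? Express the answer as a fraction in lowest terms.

Row minima are 3 and -8, so General X's maximin is 3; column maxima are 9 and 6, so General Y's minimax is 6. These differ, so the equilibrium is in mixed strategies.
Let General X play route A with probability p. General Y is indifferent when 9p − 8(1−p) = 3p + 6(1−p), giving p = 7/10.

7/10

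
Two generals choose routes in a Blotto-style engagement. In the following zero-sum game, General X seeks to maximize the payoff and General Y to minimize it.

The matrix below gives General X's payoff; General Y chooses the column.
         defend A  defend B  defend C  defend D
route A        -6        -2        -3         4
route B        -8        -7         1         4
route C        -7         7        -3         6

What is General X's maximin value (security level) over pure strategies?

The worst-case payoff for each row is route A: -6, route B: -8, route C: -7.
The best of these is -6.

-6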